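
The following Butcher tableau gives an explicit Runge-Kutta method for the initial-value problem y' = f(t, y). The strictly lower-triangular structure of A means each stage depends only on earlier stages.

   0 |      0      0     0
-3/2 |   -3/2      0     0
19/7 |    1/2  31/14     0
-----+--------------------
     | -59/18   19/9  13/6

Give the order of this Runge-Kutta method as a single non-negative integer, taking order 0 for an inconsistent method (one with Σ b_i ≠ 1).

1

b = (-59/18, 19/9, 13/6)
c = (0, -3/2, 19/7)
Ac = (0, 0, -93/28)
Σ b_i: (-59/18)·1 + 19/9·1 + 13/6·1 = 1 ✓
b·c: 19/9·(-3/2) + 13/6·19/7 = 19/7 ≠ 1/2 ⇒ order 1.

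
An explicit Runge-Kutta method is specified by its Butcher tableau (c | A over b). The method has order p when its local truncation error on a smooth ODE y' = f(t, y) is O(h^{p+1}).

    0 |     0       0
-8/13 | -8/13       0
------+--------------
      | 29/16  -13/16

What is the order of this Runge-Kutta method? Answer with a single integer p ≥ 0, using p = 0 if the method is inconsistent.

2

b = (29/16, -13/16)
c = (0, -8/13)
Σ b_i: 29/16·1 + (-13/16)·1 = 1 ✓
b·c: (-13/16)·(-8/13) = 1/2 ✓; 2 stages ⇒ order 2.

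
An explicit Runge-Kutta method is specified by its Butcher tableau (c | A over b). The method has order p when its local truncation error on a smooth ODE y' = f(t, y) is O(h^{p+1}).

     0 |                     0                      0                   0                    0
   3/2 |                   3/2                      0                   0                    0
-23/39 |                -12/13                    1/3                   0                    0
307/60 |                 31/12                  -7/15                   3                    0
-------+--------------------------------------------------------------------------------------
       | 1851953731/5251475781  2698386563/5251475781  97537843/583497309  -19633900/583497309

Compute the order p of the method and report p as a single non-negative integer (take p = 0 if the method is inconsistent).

3

b = (1851953731/5251475781, 2698386563/5251475781, 97537843/583497309, -19633900/583497309)
c = (0, 3/2, -23/39, 307/60)
Ac = (0, 0, 1/2, -321/130)
Σ b_i: 1851953731/5251475781·1 + 2698386563/5251475781·1 + 97537843/583497309·1 + (-19633900/583497309)·1 = 1 ✓
b·c: 2698386563/5251475781·3/2 + 97537843/583497309·(-23/39) + (-19633900/583497309)·307/60 = 1/2 ✓
b·c²: 2698386563/5251475781·9/4 + 97537843/583497309·529/1521 + (-19633900/583497309)·94249/3600 = 1/3 ✓
b·Ac: 97537843/583497309·1/2 + (-19633900/583497309)·(-321/130) = 1/6 ✓
b·c³: 2698386563/5251475781·27/8 + 97537843/583497309·(-12167/59319) + (-19633900/583497309)·28934443/216000 = -46000236149831/16384604436720 ≠ 1/4 ⇒ order 3.
b·(c∘Ac): 97537843/583497309·(-23/78) + (-19633900/583497309)·(-32849/2600) = 657894194/1750491927 ≠ 1/8
b·Ac²: 97537843/583497309·3/4 + (-19633900/583497309)·(-67/10140) = 11432165651/91025580204 ≠ 1/12
b·A²c: (-19633900/583497309)·3/2 = -9816950/194499103 ≠ 1/24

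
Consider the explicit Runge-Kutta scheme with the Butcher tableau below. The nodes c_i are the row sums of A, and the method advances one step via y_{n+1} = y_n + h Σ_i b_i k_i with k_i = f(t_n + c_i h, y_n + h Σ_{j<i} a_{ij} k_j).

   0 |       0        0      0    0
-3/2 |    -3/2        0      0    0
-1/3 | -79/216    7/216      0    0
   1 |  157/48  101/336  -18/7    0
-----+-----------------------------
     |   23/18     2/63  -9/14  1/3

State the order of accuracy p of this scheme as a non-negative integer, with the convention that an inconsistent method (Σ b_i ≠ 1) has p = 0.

b = (23/18, 2/63, -9/14, 1/3)
c = (0, -3/2, -1/3, 1)
Ac = (0, 0, -7/144, 13/32)
Σ b_i: 23/18·1 + 2/63·1 + (-9/14)·1 + 1/3·1 = 1 ✓
b·c: 2/63·(-3/2) + (-9/14)·(-1/3) + 1/3·1 = 1/2 ✓
b·c²: 2/63·9/4 + (-9/14)·1/9 + 1/3·1 = 1/3 ✓
b·Ac: (-9/14)·(-7/144) + 1/3·13/32 = 1/6 ✓
b·c³: 2/63·(-27/8) + (-9/14)·(-1/27) + 1/3·1 = 1/4 ✓
b·(c∘Ac): (-9/14)·7/432 + 1/3·13/32 = 1/8 ✓
b·Ac²: (-9/14)·7/96 + 1/3·25/64 = 1/12 ✓
b·A²c: 1/3·1/8 = 1/24 ✓; 4 stages ⇒ order 4.

4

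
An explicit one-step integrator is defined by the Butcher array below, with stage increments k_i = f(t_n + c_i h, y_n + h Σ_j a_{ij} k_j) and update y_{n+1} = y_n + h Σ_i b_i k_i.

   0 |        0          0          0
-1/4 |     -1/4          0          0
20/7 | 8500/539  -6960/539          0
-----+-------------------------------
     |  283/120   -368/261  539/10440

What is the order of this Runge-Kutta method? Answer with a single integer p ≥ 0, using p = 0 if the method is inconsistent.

3

b = (283/120, -368/261, 539/10440)
c = (0, -1/4, 20/7)
Ac = (0, 0, 1740/539)
Σ b_i: 283/120·1 + (-368/261)·1 + 539/10440·1 = 1 ✓
b·c: (-368/261)·(-1/4) + 539/10440·20/7 = 1/2 ✓
b·c²: (-368/261)·1/16 + 539/10440·400/49 = 1/3 ✓
b·Ac: 539/10440·1740/539 = 1/6 ✓; 3 stages ⇒ order 3.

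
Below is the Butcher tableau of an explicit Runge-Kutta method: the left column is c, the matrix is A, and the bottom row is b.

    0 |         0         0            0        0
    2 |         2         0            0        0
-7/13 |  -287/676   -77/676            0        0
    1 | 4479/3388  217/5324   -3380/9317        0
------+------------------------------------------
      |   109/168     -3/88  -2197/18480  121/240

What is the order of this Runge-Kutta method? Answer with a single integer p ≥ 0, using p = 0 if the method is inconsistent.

4

b = (109/168, -3/88, -2197/18480, 121/240)
c = (0, 2, -7/13, 1)
Ac = (0, 0, -77/338, 67/242)
Σ b_i: 109/168·1 + (-3/88)·1 + (-2197/18480)·1 + 121/240·1 = 1 ✓
b·c: (-3/88)·2 + (-2197/18480)·(-7/13) + 121/240·1 = 1/2 ✓
b·c²: (-3/88)·4 + (-2197/18480)·49/169 + 121/240·1 = 1/3 ✓
b·Ac: (-2197/18480)·(-77/338) + 121/240·67/242 = 1/6 ✓
b·c³: (-3/88)·8 + (-2197/18480)·(-343/2197) + 121/240·1 = 1/4 ✓
b·(c∘Ac): (-2197/18480)·539/4394 + 121/240·67/242 = 1/8 ✓
b·Ac²: (-2197/18480)·(-77/169) + 121/240·7/121 = 1/12 ✓
b·A²c: 121/240·10/121 = 1/24 ✓; 4 stages ⇒ order 4.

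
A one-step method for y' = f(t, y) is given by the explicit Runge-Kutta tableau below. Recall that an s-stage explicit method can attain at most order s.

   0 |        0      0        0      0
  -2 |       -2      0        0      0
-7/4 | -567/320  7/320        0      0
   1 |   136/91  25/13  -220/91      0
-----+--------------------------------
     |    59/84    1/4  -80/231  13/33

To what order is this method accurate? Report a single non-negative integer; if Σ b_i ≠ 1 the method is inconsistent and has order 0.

4

b = (59/84, 1/4, -80/231, 13/33)
c = (0, -2, -7/4, 1)
Ac = (0, 0, -7/160, 5/13)
Σ b_i: 59/84·1 + 1/4·1 + (-80/231)·1 + 13/33·1 = 1 ✓
b·c: 1/4·(-2) + (-80/231)·(-7/4) + 13/33·1 = 1/2 ✓
b·c²: 1/4·4 + (-80/231)·49/16 + 13/33·1 = 1/3 ✓
b·Ac: (-80/231)·(-7/160) + 13/33·5/13 = 1/6 ✓
b·c³: 1/4·(-8) + (-80/231)·(-343/64) + 13/33·1 = 1/4 ✓
b·(c∘Ac): (-80/231)·49/640 + 13/33·5/13 = 1/8 ✓
b·Ac²: (-80/231)·7/80 + 13/33·15/52 = 1/12 ✓
b·A²c: 13/33·11/104 = 1/24 ✓; 4 stages ⇒ order 4.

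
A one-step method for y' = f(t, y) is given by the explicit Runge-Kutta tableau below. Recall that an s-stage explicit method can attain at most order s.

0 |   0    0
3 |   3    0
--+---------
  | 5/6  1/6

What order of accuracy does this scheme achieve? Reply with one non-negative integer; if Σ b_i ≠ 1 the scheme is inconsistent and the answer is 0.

b = (5/6, 1/6)
c = (0, 3)
Σ b_i: 5/6·1 + 1/6·1 = 1 ✓
b·c: 1/6·3 = 1/2 ✓; 2 stages ⇒ order 2.

2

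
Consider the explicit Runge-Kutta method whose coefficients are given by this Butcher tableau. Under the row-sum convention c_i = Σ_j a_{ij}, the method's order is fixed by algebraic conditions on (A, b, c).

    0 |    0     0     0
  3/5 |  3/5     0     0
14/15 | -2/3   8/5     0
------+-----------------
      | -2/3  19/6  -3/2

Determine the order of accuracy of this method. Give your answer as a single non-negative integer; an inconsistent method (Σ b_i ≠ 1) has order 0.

b = (-2/3, 19/6, -3/2)
c = (0, 3/5, 14/15)
Ac = (0, 0, 24/25)
Σ b_i: (-2/3)·1 + 19/6·1 + (-3/2)·1 = 1 ✓
b·c: 19/6·3/5 + (-3/2)·14/15 = 1/2 ✓
b·c²: 19/6·9/25 + (-3/2)·196/225 = -1/6 ≠ 1/3 ⇒ order 2.
b·Ac: (-3/2)·24/25 = -36/25 ≠ 1/6

2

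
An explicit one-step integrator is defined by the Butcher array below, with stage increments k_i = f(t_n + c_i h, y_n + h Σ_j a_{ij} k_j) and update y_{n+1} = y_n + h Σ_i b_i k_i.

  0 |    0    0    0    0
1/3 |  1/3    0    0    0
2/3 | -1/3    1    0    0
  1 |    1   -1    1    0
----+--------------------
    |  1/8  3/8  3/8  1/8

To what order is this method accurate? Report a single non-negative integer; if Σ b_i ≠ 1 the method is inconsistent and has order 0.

4

b = (1/8, 3/8, 3/8, 1/8)
c = (0, 1/3, 2/3, 1)
Ac = (0, 0, 1/3, 1/3)
Σ b_i: 1/8·1 + 3/8·1 + 3/8·1 + 1/8·1 = 1 ✓
b·c: 3/8·1/3 + 3/8·2/3 + 1/8·1 = 1/2 ✓
b·c²: 3/8·1/9 + 3/8·4/9 + 1/8·1 = 1/3 ✓
b·Ac: 3/8·1/3 + 1/8·1/3 = 1/6 ✓
b·c³: 3/8·1/27 + 3/8·8/27 + 1/8·1 = 1/4 ✓
b·(c∘Ac): 3/8·2/9 + 1/8·1/3 = 1/8 ✓
b·Ac²: 3/8·1/9 + 1/8·1/3 = 1/12 ✓
b·A²c: 1/8·1/3 = 1/24 ✓; 4 stages ⇒ order 4.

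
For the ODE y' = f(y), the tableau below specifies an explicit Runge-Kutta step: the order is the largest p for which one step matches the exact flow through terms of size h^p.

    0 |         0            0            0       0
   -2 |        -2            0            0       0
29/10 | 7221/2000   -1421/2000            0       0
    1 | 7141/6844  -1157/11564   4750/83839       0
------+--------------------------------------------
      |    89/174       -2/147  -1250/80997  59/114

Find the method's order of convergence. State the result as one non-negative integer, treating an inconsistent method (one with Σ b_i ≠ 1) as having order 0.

4

b = (89/174, -2/147, -1250/80997, 59/114)
c = (0, -2, 29/10, 1)
Ac = (0, 0, 1421/1000, 43/118)
Σ b_i: 89/174·1 + (-2/147)·1 + (-1250/80997)·1 + 59/114·1 = 1 ✓
b·c: (-2/147)·(-2) + (-1250/80997)·29/10 + 59/114·1 = 1/2 ✓
b·c²: (-2/147)·4 + (-1250/80997)·841/100 + 59/114·1 = 1/3 ✓
b·Ac: (-1250/80997)·1421/1000 + 59/114·43/118 = 1/6 ✓
b·c³: (-2/147)·(-8) + (-1250/80997)·24389/1000 + 59/114·1 = 1/4 ✓
b·(c∘Ac): (-1250/80997)·41209/10000 + 59/114·43/118 = 1/8 ✓
b·Ac²: (-1250/80997)·(-1421/500) + 59/114·9/118 = 1/12 ✓
b·A²c: 59/114·19/236 = 1/24 ✓; 4 stages ⇒ order 4.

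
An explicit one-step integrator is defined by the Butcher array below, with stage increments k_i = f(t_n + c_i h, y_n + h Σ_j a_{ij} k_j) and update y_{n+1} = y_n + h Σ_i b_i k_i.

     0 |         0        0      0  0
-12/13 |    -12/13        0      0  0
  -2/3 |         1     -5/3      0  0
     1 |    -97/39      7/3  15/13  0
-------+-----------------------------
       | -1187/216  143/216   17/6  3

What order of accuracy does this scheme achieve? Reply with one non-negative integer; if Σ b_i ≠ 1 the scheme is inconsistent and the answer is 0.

2

b = (-1187/216, 143/216, 17/6, 3)
c = (0, -12/13, -2/3, 1)
Ac = (0, 0, 20/13, -38/13)
Σ b_i: (-1187/216)·1 + 143/216·1 + 17/6·1 + 3·1 = 1 ✓
b·c: 143/216·(-12/13) + 17/6·(-2/3) + 3·1 = 1/2 ✓
b·c²: 143/216·144/169 + 17/6·4/9 + 3·1 = 1693/351 ≠ 1/3 ⇒ order 2.
b·Ac: 17/6·20/13 + 3·(-38/13) = -172/39 ≠ 1/6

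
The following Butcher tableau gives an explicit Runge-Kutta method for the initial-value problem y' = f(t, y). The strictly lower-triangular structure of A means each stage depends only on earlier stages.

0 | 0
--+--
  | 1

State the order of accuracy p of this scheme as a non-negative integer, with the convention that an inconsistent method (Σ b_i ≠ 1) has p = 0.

1

b = (1)
c = (0)
Σ b_i: 1·1 = 1 ✓; 1 stage ⇒ order 1.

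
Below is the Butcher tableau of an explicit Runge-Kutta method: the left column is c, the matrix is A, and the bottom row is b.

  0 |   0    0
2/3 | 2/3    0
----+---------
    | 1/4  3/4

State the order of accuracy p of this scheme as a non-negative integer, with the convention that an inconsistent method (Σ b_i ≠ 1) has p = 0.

2

b = (1/4, 3/4)
c = (0, 2/3)
Σ b_i: 1/4·1 + 3/4·1 = 1 ✓
b·c: 3/4·2/3 = 1/2 ✓; 2 stages ⇒ order 2.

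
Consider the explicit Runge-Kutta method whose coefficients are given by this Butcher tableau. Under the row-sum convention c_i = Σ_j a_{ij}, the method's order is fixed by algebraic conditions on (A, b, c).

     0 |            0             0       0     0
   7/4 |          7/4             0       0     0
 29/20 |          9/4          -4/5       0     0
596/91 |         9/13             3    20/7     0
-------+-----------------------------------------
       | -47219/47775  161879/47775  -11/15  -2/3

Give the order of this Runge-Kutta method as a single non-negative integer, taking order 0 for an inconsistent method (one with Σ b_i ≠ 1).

2

b = (-47219/47775, 161879/47775, -11/15, -2/3)
c = (0, 7/4, 29/20, 596/91)
Ac = (0, 0, -7/5, 263/28)
Σ b_i: (-47219/47775)·1 + 161879/47775·1 + (-11/15)·1 + (-2/3)·1 = 1 ✓
b·c: 161879/47775·7/4 + (-11/15)·29/20 + (-2/3)·596/91 = 1/2 ✓
b·c²: 161879/47775·49/16 + (-11/15)·841/400 + (-2/3)·355216/8281 = -245471729/12421500 ≠ 1/3 ⇒ order 2.
b·Ac: (-11/15)·(-7/5) + (-2/3)·263/28 = -5497/1050 ≠ 1/6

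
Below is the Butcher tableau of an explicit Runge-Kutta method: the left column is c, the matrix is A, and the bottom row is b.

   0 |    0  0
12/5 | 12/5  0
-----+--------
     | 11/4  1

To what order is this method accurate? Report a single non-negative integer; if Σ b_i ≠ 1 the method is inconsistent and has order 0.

0

b = (11/4, 1)
c = (0, 12/5)
Σ b_i: 11/4·1 + 1·1 = 15/4 ≠ 1 ⇒ order 0.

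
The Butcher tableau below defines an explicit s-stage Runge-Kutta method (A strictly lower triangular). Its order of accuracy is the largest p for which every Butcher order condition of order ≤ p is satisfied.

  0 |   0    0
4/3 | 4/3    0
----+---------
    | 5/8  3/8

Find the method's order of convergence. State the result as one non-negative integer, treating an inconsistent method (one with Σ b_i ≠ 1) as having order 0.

b = (5/8, 3/8)
c = (0, 4/3)
Σ b_i: 5/8·1 + 3/8·1 = 1 ✓
b·c: 3/8·4/3 = 1/2 ✓; 2 stages ⇒ order 2.

2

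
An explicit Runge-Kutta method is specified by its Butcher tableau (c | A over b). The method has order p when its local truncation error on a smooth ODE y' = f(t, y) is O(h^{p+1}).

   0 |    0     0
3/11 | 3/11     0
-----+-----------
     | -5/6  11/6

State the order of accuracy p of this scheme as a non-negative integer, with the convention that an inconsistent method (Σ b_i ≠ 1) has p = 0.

b = (-5/6, 11/6)
c = (0, 3/11)
Σ b_i: (-5/6)·1 + 11/6·1 = 1 ✓
b·c: 11/6·3/11 = 1/2 ✓; 2 stages ⇒ order 2.

2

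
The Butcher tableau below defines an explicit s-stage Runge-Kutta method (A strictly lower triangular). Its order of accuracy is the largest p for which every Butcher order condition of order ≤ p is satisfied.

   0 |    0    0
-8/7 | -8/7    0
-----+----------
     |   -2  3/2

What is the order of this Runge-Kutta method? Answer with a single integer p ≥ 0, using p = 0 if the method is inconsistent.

b = (-2, 3/2)
c = (0, -8/7)
Σ b_i: (-2)·1 + 3/2·1 = -1/2 ≠ 1 ⇒ order 0.

0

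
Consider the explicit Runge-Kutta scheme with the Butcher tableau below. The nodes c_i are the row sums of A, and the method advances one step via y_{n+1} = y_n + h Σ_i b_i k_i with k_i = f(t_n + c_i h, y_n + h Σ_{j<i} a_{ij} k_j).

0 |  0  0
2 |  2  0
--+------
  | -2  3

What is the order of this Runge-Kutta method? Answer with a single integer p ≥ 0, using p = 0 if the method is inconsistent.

1

b = (-2, 3)
c = (0, 2)
Σ b_i: (-2)·1 + 3·1 = 1 ✓
b·c: 3·2 = 6 ≠ 1/2 ⇒ order 1.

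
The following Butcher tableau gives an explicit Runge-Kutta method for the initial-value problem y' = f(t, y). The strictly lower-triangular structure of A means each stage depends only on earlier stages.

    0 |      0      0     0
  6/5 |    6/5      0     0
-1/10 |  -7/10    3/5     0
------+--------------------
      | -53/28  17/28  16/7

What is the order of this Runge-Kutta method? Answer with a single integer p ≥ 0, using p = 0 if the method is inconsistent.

b = (-53/28, 17/28, 16/7)
c = (0, 6/5, -1/10)
Ac = (0, 0, 18/25)
Σ b_i: (-53/28)·1 + 17/28·1 + 16/7·1 = 1 ✓
b·c: 17/28·6/5 + 16/7·(-1/10) = 1/2 ✓
b·c²: 17/28·36/25 + 16/7·1/100 = 157/175 ≠ 1/3 ⇒ order 2.
b·Ac: 16/7·18/25 = 288/175 ≠ 1/6

2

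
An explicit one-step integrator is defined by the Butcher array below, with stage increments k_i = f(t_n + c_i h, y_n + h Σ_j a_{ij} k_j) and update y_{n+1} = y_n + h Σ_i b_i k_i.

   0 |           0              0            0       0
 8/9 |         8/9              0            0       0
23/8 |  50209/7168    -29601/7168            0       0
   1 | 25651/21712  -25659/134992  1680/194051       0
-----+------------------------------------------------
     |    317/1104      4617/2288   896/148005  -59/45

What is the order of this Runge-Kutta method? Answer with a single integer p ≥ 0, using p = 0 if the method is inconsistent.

b = (317/1104, 4617/2288, 896/148005, -59/45)
c = (0, 8/9, 23/8, 1)
Ac = (0, 0, -3289/896, -17/118)
Σ b_i: 317/1104·1 + 4617/2288·1 + 896/148005·1 + (-59/45)·1 = 1 ✓
b·c: 4617/2288·8/9 + 896/148005·23/8 + (-59/45)·1 = 1/2 ✓
b·c²: 4617/2288·64/81 + 896/148005·529/64 + (-59/45)·1 = 1/3 ✓
b·Ac: 896/148005·(-3289/896) + (-59/45)·(-17/118) = 1/6 ✓
b·c³: 4617/2288·512/729 + 896/148005·12167/512 + (-59/45)·1 = 1/4 ✓
b·(c∘Ac): 896/148005·(-75647/7168) + (-59/45)·(-17/118) = 1/8 ✓
b·Ac²: 896/148005·(-3289/1008) + (-59/45)·(-167/2124) = 1/12 ✓
b·A²c: (-59/45)·(-15/472) = 1/24 ✓; 4 stages ⇒ order 4.

4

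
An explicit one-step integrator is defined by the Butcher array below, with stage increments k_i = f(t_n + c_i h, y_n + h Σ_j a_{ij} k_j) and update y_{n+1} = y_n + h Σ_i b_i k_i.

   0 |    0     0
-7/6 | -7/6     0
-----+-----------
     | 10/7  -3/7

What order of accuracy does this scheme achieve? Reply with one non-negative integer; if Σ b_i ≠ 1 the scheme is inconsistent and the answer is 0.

b = (10/7, -3/7)
c = (0, -7/6)
Σ b_i: 10/7·1 + (-3/7)·1 = 1 ✓
b·c: (-3/7)·(-7/6) = 1/2 ✓; 2 stages ⇒ order 2.

2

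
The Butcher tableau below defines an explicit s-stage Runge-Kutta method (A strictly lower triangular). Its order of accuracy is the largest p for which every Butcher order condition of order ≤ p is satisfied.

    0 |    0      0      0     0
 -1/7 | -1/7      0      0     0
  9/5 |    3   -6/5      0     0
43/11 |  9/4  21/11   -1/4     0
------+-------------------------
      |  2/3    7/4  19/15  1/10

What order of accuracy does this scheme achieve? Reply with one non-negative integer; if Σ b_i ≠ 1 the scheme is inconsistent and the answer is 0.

0

b = (2/3, 7/4, 19/15, 1/10)
c = (0, -1/7, 9/5, 43/11)
Ac = (0, 0, 6/35, -159/220)
Σ b_i: 2/3·1 + 7/4·1 + 19/15·1 + 1/10·1 = 227/60 ≠ 1 ⇒ order 0.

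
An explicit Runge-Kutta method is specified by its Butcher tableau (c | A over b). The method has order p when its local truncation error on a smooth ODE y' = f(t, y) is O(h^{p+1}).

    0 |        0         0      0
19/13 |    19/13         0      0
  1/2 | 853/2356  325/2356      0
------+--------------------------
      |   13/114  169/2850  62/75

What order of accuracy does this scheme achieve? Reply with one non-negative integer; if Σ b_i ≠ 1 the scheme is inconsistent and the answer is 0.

3

b = (13/114, 169/2850, 62/75)
c = (0, 19/13, 1/2)
Ac = (0, 0, 25/124)
Σ b_i: 13/114·1 + 169/2850·1 + 62/75·1 = 1 ✓
b·c: 169/2850·19/13 + 62/75·1/2 = 1/2 ✓
b·c²: 169/2850·361/169 + 62/75·1/4 = 1/3 ✓
b·Ac: 62/75·25/124 = 1/6 ✓; 3 stages ⇒ order 3.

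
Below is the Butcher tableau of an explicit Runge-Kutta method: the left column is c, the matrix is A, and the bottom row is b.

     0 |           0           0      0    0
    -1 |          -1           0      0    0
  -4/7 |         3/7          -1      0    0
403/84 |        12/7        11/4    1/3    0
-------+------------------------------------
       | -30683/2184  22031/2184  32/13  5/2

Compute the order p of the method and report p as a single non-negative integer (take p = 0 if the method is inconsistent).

2

b = (-30683/2184, 22031/2184, 32/13, 5/2)
c = (0, -1, -4/7, 403/84)
Ac = (0, 0, 1, -247/84)
Σ b_i: (-30683/2184)·1 + 22031/2184·1 + 32/13·1 + 5/2·1 = 1 ✓
b·c: 22031/2184·(-1) + 32/13·(-4/7) + 5/2·403/84 = 1/2 ✓
b·c²: 22031/2184·1 + 32/13·16/49 + 5/2·162409/7056 = 12554645/183456 ≠ 1/3 ⇒ order 2.
b·Ac: 32/13·1 + 5/2·(-247/84) = -10679/2184 ≠ 1/6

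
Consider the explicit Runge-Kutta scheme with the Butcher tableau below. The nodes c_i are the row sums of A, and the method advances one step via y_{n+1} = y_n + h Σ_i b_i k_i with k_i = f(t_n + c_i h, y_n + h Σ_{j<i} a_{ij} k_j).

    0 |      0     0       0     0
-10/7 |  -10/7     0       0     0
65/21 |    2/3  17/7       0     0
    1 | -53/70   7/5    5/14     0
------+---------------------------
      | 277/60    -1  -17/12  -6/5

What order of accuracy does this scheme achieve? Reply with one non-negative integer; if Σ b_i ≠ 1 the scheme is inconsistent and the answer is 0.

b = (277/60, -1, -17/12, -6/5)
c = (0, -10/7, 65/21, 1)
Ac = (0, 0, -170/49, -263/294)
Σ b_i: 277/60·1 + (-1)·1 + (-17/12)·1 + (-6/5)·1 = 1 ✓
b·c: (-1)·(-10/7) + (-17/12)·65/21 + (-6/5)·1 = -5237/1260 ≠ 1/2 ⇒ order 1.

1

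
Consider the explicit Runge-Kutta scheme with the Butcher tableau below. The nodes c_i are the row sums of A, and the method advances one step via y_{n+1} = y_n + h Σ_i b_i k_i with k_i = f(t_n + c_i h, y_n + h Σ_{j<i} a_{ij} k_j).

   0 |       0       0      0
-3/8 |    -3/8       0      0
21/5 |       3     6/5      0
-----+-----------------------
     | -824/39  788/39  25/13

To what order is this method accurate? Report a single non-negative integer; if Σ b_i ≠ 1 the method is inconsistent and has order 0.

2

b = (-824/39, 788/39, 25/13)
c = (0, -3/8, 21/5)
Ac = (0, 0, -9/20)
Σ b_i: (-824/39)·1 + 788/39·1 + 25/13·1 = 1 ✓
b·c: 788/39·(-3/8) + 25/13·21/5 = 1/2 ✓
b·c²: 788/39·9/64 + 25/13·441/25 = 7647/208 ≠ 1/3 ⇒ order 2.
b·Ac: 25/13·(-9/20) = -45/52 ≠ 1/6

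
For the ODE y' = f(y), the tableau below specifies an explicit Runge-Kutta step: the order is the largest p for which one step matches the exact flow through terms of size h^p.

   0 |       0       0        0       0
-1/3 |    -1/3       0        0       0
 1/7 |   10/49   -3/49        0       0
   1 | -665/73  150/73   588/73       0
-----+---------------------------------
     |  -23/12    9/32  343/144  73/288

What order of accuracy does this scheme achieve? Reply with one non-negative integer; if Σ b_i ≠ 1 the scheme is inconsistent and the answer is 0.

4

b = (-23/12, 9/32, 343/144, 73/288)
c = (0, -1/3, 1/7, 1)
Ac = (0, 0, 1/49, 34/73)
Σ b_i: (-23/12)·1 + 9/32·1 + 343/144·1 + 73/288·1 = 1 ✓
b·c: 9/32·(-1/3) + 343/144·1/7 + 73/288·1 = 1/2 ✓
b·c²: 9/32·1/9 + 343/144·1/49 + 73/288·1 = 1/3 ✓
b·Ac: 343/144·1/49 + 73/288·34/73 = 1/6 ✓
b·c³: 9/32·(-1/27) + 343/144·1/343 + 73/288·1 = 1/4 ✓
b·(c∘Ac): 343/144·1/343 + 73/288·34/73 = 1/8 ✓
b·Ac²: 343/144·(-1/147) + 73/288·86/219 = 1/12 ✓
b·A²c: 73/288·12/73 = 1/24 ✓; 4 stages ⇒ order 4.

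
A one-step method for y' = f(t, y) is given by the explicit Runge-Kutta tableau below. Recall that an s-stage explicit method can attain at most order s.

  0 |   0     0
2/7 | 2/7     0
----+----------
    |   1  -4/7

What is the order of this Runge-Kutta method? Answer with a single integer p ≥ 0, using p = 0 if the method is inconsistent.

0

b = (1, -4/7)
c = (0, 2/7)
Σ b_i: 1·1 + (-4/7)·1 = 3/7 ≠ 1 ⇒ order 0.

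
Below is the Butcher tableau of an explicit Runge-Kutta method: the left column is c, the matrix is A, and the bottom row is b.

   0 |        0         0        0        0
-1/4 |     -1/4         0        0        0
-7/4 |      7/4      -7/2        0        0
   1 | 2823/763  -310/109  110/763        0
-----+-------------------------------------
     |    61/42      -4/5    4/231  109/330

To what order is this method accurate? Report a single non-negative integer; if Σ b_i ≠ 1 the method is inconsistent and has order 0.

4

b = (61/42, -4/5, 4/231, 109/330)
c = (0, -1/4, -7/4, 1)
Ac = (0, 0, 7/8, 50/109)
Σ b_i: 61/42·1 + (-4/5)·1 + 4/231·1 + 109/330·1 = 1 ✓
b·c: (-4/5)·(-1/4) + 4/231·(-7/4) + 109/330·1 = 1/2 ✓
b·c²: (-4/5)·1/16 + 4/231·49/16 + 109/330·1 = 1/3 ✓
b·Ac: 4/231·7/8 + 109/330·50/109 = 1/6 ✓
b·c³: (-4/5)·(-1/64) + 4/231·(-343/64) + 109/330·1 = 1/4 ✓
b·(c∘Ac): 4/231·(-49/32) + 109/330·50/109 = 1/8 ✓
b·Ac²: 4/231·(-7/32) + 109/330·115/436 = 1/12 ✓
b·A²c: 109/330·55/436 = 1/24 ✓; 4 stages ⇒ order 4.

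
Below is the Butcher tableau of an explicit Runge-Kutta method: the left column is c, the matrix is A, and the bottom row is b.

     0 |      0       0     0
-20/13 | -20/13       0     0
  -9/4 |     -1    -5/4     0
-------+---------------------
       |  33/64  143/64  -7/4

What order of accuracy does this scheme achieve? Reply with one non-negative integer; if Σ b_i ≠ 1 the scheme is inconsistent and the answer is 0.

b = (33/64, 143/64, -7/4)
c = (0, -20/13, -9/4)
Ac = (0, 0, 25/13)
Σ b_i: 33/64·1 + 143/64·1 + (-7/4)·1 = 1 ✓
b·c: 143/64·(-20/13) + (-7/4)·(-9/4) = 1/2 ✓
b·c²: 143/64·400/169 + (-7/4)·81/16 = -2971/832 ≠ 1/3 ⇒ order 2.
b·Ac: (-7/4)·25/13 = -175/52 ≠ 1/6

2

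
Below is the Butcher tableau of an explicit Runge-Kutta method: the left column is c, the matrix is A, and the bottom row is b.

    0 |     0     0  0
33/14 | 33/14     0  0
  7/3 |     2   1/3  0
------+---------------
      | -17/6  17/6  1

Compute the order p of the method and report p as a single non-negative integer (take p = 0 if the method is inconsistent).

b = (-17/6, 17/6, 1)
c = (0, 33/14, 7/3)
Ac = (0, 0, 11/14)
Σ b_i: (-17/6)·1 + 17/6·1 + 1·1 = 1 ✓
b·c: 17/6·33/14 + 1·7/3 = 757/84 ≠ 1/2 ⇒ order 1.

1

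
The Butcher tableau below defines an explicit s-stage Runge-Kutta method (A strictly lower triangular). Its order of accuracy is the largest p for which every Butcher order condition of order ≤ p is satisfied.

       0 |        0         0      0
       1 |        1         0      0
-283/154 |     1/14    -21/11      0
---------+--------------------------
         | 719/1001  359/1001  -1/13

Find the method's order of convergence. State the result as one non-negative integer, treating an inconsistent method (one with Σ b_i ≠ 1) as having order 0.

2

b = (719/1001, 359/1001, -1/13)
c = (0, 1, -283/154)
Ac = (0, 0, -21/11)
Σ b_i: 719/1001·1 + 359/1001·1 + (-1/13)·1 = 1 ✓
b·c: 359/1001·1 + (-1/13)·(-283/154) = 1/2 ✓
b·c²: 359/1001·1 + (-1/13)·80089/23716 = 30483/308308 ≠ 1/3 ⇒ order 2.
b·Ac: (-1/13)·(-21/11) = 21/143 ≠ 1/6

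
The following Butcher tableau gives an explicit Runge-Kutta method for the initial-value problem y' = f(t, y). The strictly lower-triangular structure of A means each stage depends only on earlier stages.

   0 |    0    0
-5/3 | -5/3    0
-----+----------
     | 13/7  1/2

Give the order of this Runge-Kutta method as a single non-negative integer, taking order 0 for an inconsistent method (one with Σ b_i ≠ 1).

b = (13/7, 1/2)
c = (0, -5/3)
Σ b_i: 13/7·1 + 1/2·1 = 33/14 ≠ 1 ⇒ order 0.

0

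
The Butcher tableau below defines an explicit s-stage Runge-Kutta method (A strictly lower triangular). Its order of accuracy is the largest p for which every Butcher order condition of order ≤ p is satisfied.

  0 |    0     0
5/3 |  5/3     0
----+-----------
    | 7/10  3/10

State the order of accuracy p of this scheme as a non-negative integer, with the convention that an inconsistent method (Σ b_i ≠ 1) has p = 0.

b = (7/10, 3/10)
c = (0, 5/3)
Σ b_i: 7/10·1 + 3/10·1 = 1 ✓
b·c: 3/10·5/3 = 1/2 ✓; 2 stages ⇒ order 2.

2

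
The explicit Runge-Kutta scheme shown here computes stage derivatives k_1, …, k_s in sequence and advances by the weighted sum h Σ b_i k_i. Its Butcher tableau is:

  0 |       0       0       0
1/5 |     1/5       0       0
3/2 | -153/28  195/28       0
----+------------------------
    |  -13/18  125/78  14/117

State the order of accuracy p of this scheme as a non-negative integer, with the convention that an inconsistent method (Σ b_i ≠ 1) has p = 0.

b = (-13/18, 125/78, 14/117)
c = (0, 1/5, 3/2)
Ac = (0, 0, 39/28)
Σ b_i: (-13/18)·1 + 125/78·1 + 14/117·1 = 1 ✓
b·c: 125/78·1/5 + 14/117·3/2 = 1/2 ✓
b·c²: 125/78·1/25 + 14/117·9/4 = 1/3 ✓
b·Ac: 14/117·39/28 = 1/6 ✓; 3 stages ⇒ order 3.

3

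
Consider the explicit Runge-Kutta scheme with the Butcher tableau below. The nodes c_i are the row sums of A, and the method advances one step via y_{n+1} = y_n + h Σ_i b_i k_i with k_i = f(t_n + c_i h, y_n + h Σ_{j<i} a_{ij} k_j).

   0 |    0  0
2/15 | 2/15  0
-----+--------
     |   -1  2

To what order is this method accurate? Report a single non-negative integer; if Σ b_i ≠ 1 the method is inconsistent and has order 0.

1

b = (-1, 2)
c = (0, 2/15)
Σ b_i: (-1)·1 + 2·1 = 1 ✓
b·c: 2·2/15 = 4/15 ≠ 1/2 ⇒ order 1.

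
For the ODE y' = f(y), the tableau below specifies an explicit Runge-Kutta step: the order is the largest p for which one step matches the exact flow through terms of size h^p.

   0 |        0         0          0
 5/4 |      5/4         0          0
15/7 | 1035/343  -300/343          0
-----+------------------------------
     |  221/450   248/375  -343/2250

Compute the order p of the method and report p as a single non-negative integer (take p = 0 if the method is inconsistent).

b = (221/450, 248/375, -343/2250)
c = (0, 5/4, 15/7)
Ac = (0, 0, -375/343)
Σ b_i: 221/450·1 + 248/375·1 + (-343/2250)·1 = 1 ✓
b·c: 248/375·5/4 + (-343/2250)·15/7 = 1/2 ✓
b·c²: 248/375·25/16 + (-343/2250)·225/49 = 1/3 ✓
b·Ac: (-343/2250)·(-375/343) = 1/6 ✓; 3 stages ⇒ order 3.

3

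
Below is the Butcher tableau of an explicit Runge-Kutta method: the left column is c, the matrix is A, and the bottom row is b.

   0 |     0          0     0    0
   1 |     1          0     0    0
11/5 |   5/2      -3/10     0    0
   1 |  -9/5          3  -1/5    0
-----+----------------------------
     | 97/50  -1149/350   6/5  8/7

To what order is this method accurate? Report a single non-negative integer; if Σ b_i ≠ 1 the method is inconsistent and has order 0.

b = (97/50, -1149/350, 6/5, 8/7)
c = (0, 1, 11/5, 1)
Ac = (0, 0, -3/10, 64/25)
Σ b_i: 97/50·1 + (-1149/350)·1 + 6/5·1 + 8/7·1 = 1 ✓
b·c: (-1149/350)·1 + 6/5·11/5 + 8/7·1 = 1/2 ✓
b·c²: (-1149/350)·1 + 6/5·121/25 + 8/7·1 = 917/250 ≠ 1/3 ⇒ order 2.
b·Ac: 6/5·(-3/10) + 8/7·64/25 = 449/175 ≠ 1/6

2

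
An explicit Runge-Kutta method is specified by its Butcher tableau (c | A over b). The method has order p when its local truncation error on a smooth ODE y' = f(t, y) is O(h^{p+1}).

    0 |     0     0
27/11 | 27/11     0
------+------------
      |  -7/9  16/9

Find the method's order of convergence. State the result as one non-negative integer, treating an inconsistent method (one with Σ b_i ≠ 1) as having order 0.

1

b = (-7/9, 16/9)
c = (0, 27/11)
Σ b_i: (-7/9)·1 + 16/9·1 = 1 ✓
b·c: 16/9·27/11 = 48/11 ≠ 1/2 ⇒ order 1.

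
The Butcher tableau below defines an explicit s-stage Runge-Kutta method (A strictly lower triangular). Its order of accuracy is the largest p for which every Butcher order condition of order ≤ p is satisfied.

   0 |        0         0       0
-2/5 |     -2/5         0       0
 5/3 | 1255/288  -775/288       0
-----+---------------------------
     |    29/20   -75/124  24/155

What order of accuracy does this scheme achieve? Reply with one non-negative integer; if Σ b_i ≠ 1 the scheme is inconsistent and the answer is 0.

3

b = (29/20, -75/124, 24/155)
c = (0, -2/5, 5/3)
Ac = (0, 0, 155/144)
Σ b_i: 29/20·1 + (-75/124)·1 + 24/155·1 = 1 ✓
b·c: (-75/124)·(-2/5) + 24/155·5/3 = 1/2 ✓
b·c²: (-75/124)·4/25 + 24/155·25/9 = 1/3 ✓
b·Ac: 24/155·155/144 = 1/6 ✓; 3 stages ⇒ order 3.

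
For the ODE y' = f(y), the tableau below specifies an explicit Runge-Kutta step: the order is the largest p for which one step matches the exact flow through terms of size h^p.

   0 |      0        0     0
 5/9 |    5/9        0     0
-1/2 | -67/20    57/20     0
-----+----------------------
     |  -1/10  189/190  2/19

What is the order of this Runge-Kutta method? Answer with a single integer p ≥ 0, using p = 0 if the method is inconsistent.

3

b = (-1/10, 189/190, 2/19)
c = (0, 5/9, -1/2)
Ac = (0, 0, 19/12)
Σ b_i: (-1/10)·1 + 189/190·1 + 2/19·1 = 1 ✓
b·c: 189/190·5/9 + 2/19·(-1/2) = 1/2 ✓
b·c²: 189/190·25/81 + 2/19·1/4 = 1/3 ✓
b·Ac: 2/19·19/12 = 1/6 ✓; 3 stages ⇒ order 3.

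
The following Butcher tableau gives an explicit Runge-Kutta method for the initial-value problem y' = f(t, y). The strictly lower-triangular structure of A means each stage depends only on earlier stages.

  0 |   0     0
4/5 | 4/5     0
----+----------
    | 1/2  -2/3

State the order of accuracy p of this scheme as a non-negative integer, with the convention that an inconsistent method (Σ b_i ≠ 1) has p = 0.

b = (1/2, -2/3)
c = (0, 4/5)
Σ b_i: 1/2·1 + (-2/3)·1 = -1/6 ≠ 1 ⇒ order 0.

0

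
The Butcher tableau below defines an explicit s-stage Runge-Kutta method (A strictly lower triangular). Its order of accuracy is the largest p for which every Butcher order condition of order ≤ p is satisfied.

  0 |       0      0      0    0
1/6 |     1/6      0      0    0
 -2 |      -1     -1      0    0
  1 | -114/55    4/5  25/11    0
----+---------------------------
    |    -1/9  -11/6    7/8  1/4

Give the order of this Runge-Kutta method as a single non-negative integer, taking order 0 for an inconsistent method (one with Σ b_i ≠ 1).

b = (-1/9, -11/6, 7/8, 1/4)
c = (0, 1/6, -2, 1)
Ac = (0, 0, -1/6, -728/165)
Σ b_i: (-1/9)·1 + (-11/6)·1 + 7/8·1 + 1/4·1 = -59/72 ≠ 1 ⇒ order 0.

0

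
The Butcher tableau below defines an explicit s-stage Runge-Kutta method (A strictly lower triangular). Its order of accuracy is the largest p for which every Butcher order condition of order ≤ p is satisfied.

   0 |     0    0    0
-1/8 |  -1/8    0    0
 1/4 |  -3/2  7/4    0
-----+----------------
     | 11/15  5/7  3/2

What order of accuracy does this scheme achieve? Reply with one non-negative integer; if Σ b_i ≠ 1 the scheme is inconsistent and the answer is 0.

0

b = (11/15, 5/7, 3/2)
c = (0, -1/8, 1/4)
Ac = (0, 0, -7/32)
Σ b_i: 11/15·1 + 5/7·1 + 3/2·1 = 619/210 ≠ 1 ⇒ order 0.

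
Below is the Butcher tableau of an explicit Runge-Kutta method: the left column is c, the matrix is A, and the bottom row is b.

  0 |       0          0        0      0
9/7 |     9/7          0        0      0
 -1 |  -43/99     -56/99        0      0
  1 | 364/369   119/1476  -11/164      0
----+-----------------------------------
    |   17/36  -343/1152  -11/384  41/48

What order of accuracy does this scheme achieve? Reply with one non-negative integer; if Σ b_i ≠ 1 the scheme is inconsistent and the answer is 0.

b = (17/36, -343/1152, -11/384, 41/48)
c = (0, 9/7, -1, 1)
Ac = (0, 0, -8/11, 7/41)
Σ b_i: 17/36·1 + (-343/1152)·1 + (-11/384)·1 + 41/48·1 = 1 ✓
b·c: (-343/1152)·9/7 + (-11/384)·(-1) + 41/48·1 = 1/2 ✓
b·c²: (-343/1152)·81/49 + (-11/384)·1 + 41/48·1 = 1/3 ✓
b·Ac: (-11/384)·(-8/11) + 41/48·7/41 = 1/6 ✓
b·c³: (-343/1152)·729/343 + (-11/384)·(-1) + 41/48·1 = 1/4 ✓
b·(c∘Ac): (-11/384)·8/11 + 41/48·7/41 = 1/8 ✓
b·Ac²: (-11/384)·(-72/77) + 41/48·19/287 = 1/12 ✓
b·A²c: 41/48·2/41 = 1/24 ✓; 4 stages ⇒ order 4.

4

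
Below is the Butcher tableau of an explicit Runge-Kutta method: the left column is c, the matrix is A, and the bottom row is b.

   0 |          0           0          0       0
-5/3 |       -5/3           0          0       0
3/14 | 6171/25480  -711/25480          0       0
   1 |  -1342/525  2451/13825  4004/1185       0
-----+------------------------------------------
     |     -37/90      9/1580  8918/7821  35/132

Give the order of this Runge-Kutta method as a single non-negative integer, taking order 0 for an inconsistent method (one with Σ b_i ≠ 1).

b = (-37/90, 9/1580, 8918/7821, 35/132)
c = (0, -5/3, 3/14, 1)
Ac = (0, 0, 237/5096, 3/7)
Σ b_i: (-37/90)·1 + 9/1580·1 + 8918/7821·1 + 35/132·1 = 1 ✓
b·c: 9/1580·(-5/3) + 8918/7821·3/14 + 35/132·1 = 1/2 ✓
b·c²: 9/1580·25/9 + 8918/7821·9/196 + 35/132·1 = 1/3 ✓
b·Ac: 8918/7821·237/5096 + 35/132·3/7 = 1/6 ✓
b·c³: 9/1580·(-125/27) + 8918/7821·27/2744 + 35/132·1 = 1/4 ✓
b·(c∘Ac): 8918/7821·711/71344 + 35/132·3/7 = 1/8 ✓
b·Ac²: 8918/7821·(-395/5096) + 35/132·68/105 = 1/12 ✓
b·A²c: 35/132·11/70 = 1/24 ✓; 4 stages ⇒ order 4.

4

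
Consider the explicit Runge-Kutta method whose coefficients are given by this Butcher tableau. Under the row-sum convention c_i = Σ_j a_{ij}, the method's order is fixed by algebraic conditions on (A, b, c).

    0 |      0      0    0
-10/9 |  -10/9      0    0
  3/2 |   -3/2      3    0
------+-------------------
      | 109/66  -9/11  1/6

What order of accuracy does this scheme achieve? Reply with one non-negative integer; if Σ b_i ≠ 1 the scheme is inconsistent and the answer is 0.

b = (109/66, -9/11, 1/6)
c = (0, -10/9, 3/2)
Ac = (0, 0, -10/3)
Σ b_i: 109/66·1 + (-9/11)·1 + 1/6·1 = 1 ✓
b·c: (-9/11)·(-10/9) + 1/6·3/2 = 51/44 ≠ 1/2 ⇒ order 1.

1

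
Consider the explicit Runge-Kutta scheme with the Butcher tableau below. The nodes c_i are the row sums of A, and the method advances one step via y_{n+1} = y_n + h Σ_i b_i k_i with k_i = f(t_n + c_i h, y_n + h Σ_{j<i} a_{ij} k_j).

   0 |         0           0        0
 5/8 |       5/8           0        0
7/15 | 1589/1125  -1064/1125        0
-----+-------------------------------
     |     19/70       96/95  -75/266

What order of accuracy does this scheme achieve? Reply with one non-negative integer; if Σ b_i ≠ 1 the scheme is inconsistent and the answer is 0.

3

b = (19/70, 96/95, -75/266)
c = (0, 5/8, 7/15)
Ac = (0, 0, -133/225)
Σ b_i: 19/70·1 + 96/95·1 + (-75/266)·1 = 1 ✓
b·c: 96/95·5/8 + (-75/266)·7/15 = 1/2 ✓
b·c²: 96/95·25/64 + (-75/266)·49/225 = 1/3 ✓
b·Ac: (-75/266)·(-133/225) = 1/6 ✓; 3 stages ⇒ order 3.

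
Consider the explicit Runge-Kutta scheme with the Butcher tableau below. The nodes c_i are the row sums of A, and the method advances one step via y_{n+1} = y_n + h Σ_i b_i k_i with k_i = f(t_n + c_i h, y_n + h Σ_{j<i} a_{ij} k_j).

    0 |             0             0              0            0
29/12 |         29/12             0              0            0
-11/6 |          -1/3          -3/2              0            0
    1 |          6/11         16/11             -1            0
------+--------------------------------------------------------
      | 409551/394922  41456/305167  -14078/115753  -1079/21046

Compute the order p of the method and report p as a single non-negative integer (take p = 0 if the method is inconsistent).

b = (409551/394922, 41456/305167, -14078/115753, -1079/21046)
c = (0, 29/12, -11/6, 1)
Ac = (0, 0, -29/8, 353/66)
Σ b_i: 409551/394922·1 + 41456/305167·1 + (-14078/115753)·1 + (-1079/21046)·1 = 1 ✓
b·c: 41456/305167·29/12 + (-14078/115753)·(-11/6) + (-1079/21046)·1 = 1/2 ✓
b·c²: 41456/305167·841/144 + (-14078/115753)·121/36 + (-1079/21046)·1 = 1/3 ✓
b·Ac: (-14078/115753)·(-29/8) + (-1079/21046)·353/66 = 1/6 ✓
b·c³: 41456/305167·24389/1728 + (-14078/115753)·(-1331/216) + (-1079/21046)·1 = 1619/619 ≠ 1/4 ⇒ order 3.
b·(c∘Ac): (-14078/115753)·319/48 + (-1079/21046)·353/66 = -58965/54472 ≠ 1/8
b·Ac²: (-14078/115753)·(-841/96) + (-1079/21046)·2033/396 = 71509/89136 ≠ 1/12
b·A²c: (-1079/21046)·29/8 = -31291/168368 ≠ 1/24

3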